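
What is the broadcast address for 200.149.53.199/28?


Network: 200.149.53.192/28
Host bits = 4
Set all host bits to 1:
Broadcast: 200.149.53.207


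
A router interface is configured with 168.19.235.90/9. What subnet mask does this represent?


/9 means 9 network bits, 23 host bits
Binary: 11111111100000000000000000000000
Mask: 255.128.0.0


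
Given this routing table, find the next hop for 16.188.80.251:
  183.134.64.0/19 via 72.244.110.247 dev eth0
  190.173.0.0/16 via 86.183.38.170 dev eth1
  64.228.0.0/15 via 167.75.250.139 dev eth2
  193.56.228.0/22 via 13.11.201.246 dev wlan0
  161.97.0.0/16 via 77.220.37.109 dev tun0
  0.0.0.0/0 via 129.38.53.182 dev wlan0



Longest prefix match for 16.188.80.251:
  /19 183.134.64.0: no
  /16 190.173.0.0: no
  /15 64.228.0.0: no
  /22 193.56.228.0: no
  /16 161.97.0.0: no
  /0 0.0.0.0: MATCH
Selected: next-hop 129.38.53.182 via wlan0 (matched /0)


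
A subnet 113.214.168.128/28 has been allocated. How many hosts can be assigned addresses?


Host bits = 32 - 28 = 4
Total addresses = 2^4 = 16
Usable = total - 2 (network and broadcast)
Usable hosts: 14


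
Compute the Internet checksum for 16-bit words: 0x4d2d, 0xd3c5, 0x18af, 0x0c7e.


Sum all words (with carry folding):
+ 0x4d2d = 0x4d2d
+ 0xd3c5 = 0x20f3
+ 0x18af = 0x39a2
+ 0x0c7e = 0x4620
One's complement: ~0x4620
Checksum = 0xb9df


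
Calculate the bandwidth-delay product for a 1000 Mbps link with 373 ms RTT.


BDP = bandwidth * RTT
= 1000 Mbps * 373 ms
= 1000 * 1e6 * 373 / 1000 bits
= 373000000 bits
= 46625000 bytes
= 45532.2266 KB
BDP = 373000000 bits (46625000 bytes)


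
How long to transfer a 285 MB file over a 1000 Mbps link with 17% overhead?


Effective throughput = 1000 * (1 - 17/100) = 830 Mbps
File size in Mb = 285 * 8 = 2280 Mb
Time = 2280 / 830
Time = 2.747 seconds


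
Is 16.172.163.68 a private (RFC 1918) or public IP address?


RFC 1918 private ranges:
  10.0.0.0/8 (10.0.0.0 - 10.255.255.255)
  172.16.0.0/12 (172.16.0.0 - 172.31.255.255)
  192.168.0.0/16 (192.168.0.0 - 192.168.255.255)
Public (not in any RFC 1918 range)


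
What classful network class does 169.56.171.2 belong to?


First octet: 169
Binary: 10101001
10xxxxxx -> Class B (128-191)
Class B, default mask 255.255.0.0 (/16)


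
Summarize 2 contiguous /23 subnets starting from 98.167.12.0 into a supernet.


Original prefix: /23
Number of subnets: 2 = 2^1
New prefix = 23 - 1 = 22
Supernet: 98.167.12.0/22


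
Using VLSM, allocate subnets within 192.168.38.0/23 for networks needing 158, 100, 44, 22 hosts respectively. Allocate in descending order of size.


158 hosts -> /24 (254 usable): 192.168.38.0/24
100 hosts -> /25 (126 usable): 192.168.39.0/25
44 hosts -> /26 (62 usable): 192.168.39.128/26
22 hosts -> /27 (30 usable): 192.168.39.192/27
Allocation: 192.168.38.0/24 (158 hosts, 254 usable); 192.168.39.0/25 (100 hosts, 126 usable); 192.168.39.128/26 (44 hosts, 62 usable); 192.168.39.192/27 (22 hosts, 30 usable)


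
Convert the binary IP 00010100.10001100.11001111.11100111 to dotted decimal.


00010100 = 20
10001100 = 140
11001111 = 207
11100111 = 231
IP: 20.140.207.231


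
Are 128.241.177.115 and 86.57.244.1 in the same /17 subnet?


Mask: 255.255.128.0
128.241.177.115 AND mask = 128.241.128.0
86.57.244.1 AND mask = 86.57.128.0
No, different subnets (128.241.128.0 vs 86.57.128.0)


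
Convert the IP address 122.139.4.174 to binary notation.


122 = 01111010
139 = 10001011
4 = 00000100
174 = 10101110
Binary: 01111010.10001011.00000100.10101110


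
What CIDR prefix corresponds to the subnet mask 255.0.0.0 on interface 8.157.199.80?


Binary: 11111111.00000000.00000000.00000000
Count leading 1s
Prefix: /8


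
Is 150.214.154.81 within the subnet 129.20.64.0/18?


Subnet network: 129.20.64.0
Test IP AND mask: 150.214.128.0
No, 150.214.154.81 is not in 129.20.64.0/18


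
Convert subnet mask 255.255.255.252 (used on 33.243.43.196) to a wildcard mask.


Subnet mask: 255.255.255.252
Wildcard = 255.255.255.255 - subnet mask
255 - 255 = 0
255 - 255 = 0
255 - 255 = 0
255 - 252 = 3
Wildcard: 0.0.0.3


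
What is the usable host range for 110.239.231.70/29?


Network: 110.239.231.64
Broadcast: 110.239.231.71
First usable = network + 1
Last usable = broadcast - 1
Range: 110.239.231.65 to 110.239.231.70


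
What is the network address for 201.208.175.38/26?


IP:   11001001.11010000.10101111.00100110
Mask: 11111111.11111111.11111111.11000000
AND operation:
Net:  11001001.11010000.10101111.00000000
Network: 201.208.175.0/26


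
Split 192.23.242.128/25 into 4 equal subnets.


New prefix = 25 + 2 = 27
Each subnet has 32 addresses
  192.23.242.128/27
  192.23.242.160/27
  192.23.242.192/27
  192.23.242.224/27
Subnets: 192.23.242.128/27, 192.23.242.160/27, 192.23.242.192/27, 192.23.242.224/27


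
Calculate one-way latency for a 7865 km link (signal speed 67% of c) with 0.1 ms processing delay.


Speed = 0.67 * 3e5 km/s = 201000 km/s
Propagation delay = 7865 / 201000 = 0.0391 s = 39.1294 ms
Processing delay = 0.1 ms
Total one-way latency = 39.2294 ms


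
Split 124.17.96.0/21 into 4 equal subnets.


New prefix = 21 + 2 = 23
Each subnet has 512 addresses
  124.17.96.0/23
  124.17.98.0/23
  124.17.100.0/23
  124.17.102.0/23
Subnets: 124.17.96.0/23, 124.17.98.0/23, 124.17.100.0/23, 124.17.102.0/23


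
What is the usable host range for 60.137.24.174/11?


Network: 60.128.0.0
Broadcast: 60.159.255.255
First usable = network + 1
Last usable = broadcast - 1
Range: 60.128.0.1 to 60.159.255.254


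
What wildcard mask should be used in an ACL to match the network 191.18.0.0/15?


Subnet mask: 255.254.0.0
Wildcard = 255.255.255.255 - subnet mask
255 - 255 = 0
255 - 254 = 1
255 - 0 = 255
255 - 0 = 255
Wildcard: 0.1.255.255


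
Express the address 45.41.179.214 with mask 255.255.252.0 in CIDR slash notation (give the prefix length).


Binary: 11111111.11111111.11111100.00000000
Count leading 1s
Prefix: /22


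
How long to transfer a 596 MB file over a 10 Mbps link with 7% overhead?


Effective throughput = 10 * (1 - 7/100) = 9.3 Mbps
File size in Mb = 596 * 8 = 4768 Mb
Time = 4768 / 9.3
Time = 512.6882 seconds


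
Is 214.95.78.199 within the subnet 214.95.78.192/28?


Subnet network: 214.95.78.192
Test IP AND mask: 214.95.78.192
Yes, 214.95.78.199 is in 214.95.78.192/28


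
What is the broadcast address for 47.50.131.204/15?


Network: 47.50.0.0/15
Host bits = 17
Set all host bits to 1:
Broadcast: 47.51.255.255


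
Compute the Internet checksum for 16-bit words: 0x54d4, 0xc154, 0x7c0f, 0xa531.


Sum all words (with carry folding):
+ 0x54d4 = 0x54d4
+ 0xc154 = 0x1629
+ 0x7c0f = 0x9238
+ 0xa531 = 0x376a
One's complement: ~0x376a
Checksum = 0xc895


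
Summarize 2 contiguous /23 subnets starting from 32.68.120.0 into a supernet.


Original prefix: /23
Number of subnets: 2 = 2^1
New prefix = 23 - 1 = 22
Supernet: 32.68.120.0/22


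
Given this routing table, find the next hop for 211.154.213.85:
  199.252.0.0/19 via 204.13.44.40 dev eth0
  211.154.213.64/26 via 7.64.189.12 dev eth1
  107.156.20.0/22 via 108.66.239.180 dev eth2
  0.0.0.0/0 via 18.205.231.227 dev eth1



Longest prefix match for 211.154.213.85:
  /19 199.252.0.0: no
  /26 211.154.213.64: MATCH
  /22 107.156.20.0: no
  /0 0.0.0.0: MATCH
Selected: next-hop 7.64.189.12 via eth1 (matched /26)


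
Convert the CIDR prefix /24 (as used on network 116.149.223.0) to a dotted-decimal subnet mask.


/24 means 24 network bits, 8 host bits
Binary: 11111111111111111111111100000000
Mask: 255.255.255.0


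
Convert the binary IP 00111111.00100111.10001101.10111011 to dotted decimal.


00111111 = 63
00100111 = 39
10001101 = 141
10111011 = 187
IP: 63.39.141.187


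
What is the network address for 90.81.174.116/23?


IP:   01011010.01010001.10101110.01110100
Mask: 11111111.11111111.11111110.00000000
AND operation:
Net:  01011010.01010001.10101110.00000000
Network: 90.81.174.0/23


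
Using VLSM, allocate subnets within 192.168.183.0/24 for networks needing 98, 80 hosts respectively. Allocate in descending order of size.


98 hosts -> /25 (126 usable): 192.168.183.0/25
80 hosts -> /25 (126 usable): 192.168.183.128/25
Allocation: 192.168.183.0/25 (98 hosts, 126 usable); 192.168.183.128/25 (80 hosts, 126 usable)


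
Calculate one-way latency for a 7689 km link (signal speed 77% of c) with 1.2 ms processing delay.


Speed = 0.77 * 3e5 km/s = 231000 km/s
Propagation delay = 7689 / 231000 = 0.0333 s = 33.2857 ms
Processing delay = 1.2 ms
Total one-way latency = 34.4857 ms


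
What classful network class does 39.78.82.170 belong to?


First octet: 39
Binary: 00100111
0xxxxxxx -> Class A (1-126)
Class A, default mask 255.0.0.0 (/8)


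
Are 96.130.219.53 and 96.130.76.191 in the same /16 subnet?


Mask: 255.255.0.0
96.130.219.53 AND mask = 96.130.0.0
96.130.76.191 AND mask = 96.130.0.0
Yes, same subnet (96.130.0.0)


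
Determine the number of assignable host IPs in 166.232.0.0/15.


Host bits = 32 - 15 = 17
Total addresses = 2^17 = 131072
Usable = total - 2 (network and broadcast)
Usable hosts: 131070


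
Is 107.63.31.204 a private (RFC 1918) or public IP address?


RFC 1918 private ranges:
  10.0.0.0/8 (10.0.0.0 - 10.255.255.255)
  172.16.0.0/12 (172.16.0.0 - 172.31.255.255)
  192.168.0.0/16 (192.168.0.0 - 192.168.255.255)
Public (not in any RFC 1918 range)


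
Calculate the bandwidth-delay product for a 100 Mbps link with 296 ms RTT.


BDP = bandwidth * RTT
= 100 Mbps * 296 ms
= 100 * 1e6 * 296 / 1000 bits
= 29600000 bits
= 3700000 bytes
= 3613.2812 KB
BDP = 29600000 bits (3700000 bytes)


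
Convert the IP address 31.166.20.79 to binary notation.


31 = 00011111
166 = 10100110
20 = 00010100
79 = 01001111
Binary: 00011111.10100110.00010100.01001111


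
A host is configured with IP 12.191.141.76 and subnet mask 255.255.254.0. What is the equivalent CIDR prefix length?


Binary: 11111111.11111111.11111110.00000000
Count leading 1s
Prefix: /23


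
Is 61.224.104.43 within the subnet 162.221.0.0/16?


Subnet network: 162.221.0.0
Test IP AND mask: 61.224.0.0
No, 61.224.104.43 is not in 162.221.0.0/16


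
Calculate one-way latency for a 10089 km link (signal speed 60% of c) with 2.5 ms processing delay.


Speed = 0.6 * 3e5 km/s = 180000 km/s
Propagation delay = 10089 / 180000 = 0.0561 s = 56.05 ms
Processing delay = 2.5 ms
Total one-way latency = 58.55 ms


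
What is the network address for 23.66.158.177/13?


IP:   00010111.01000010.10011110.10110001
Mask: 11111111.11111000.00000000.00000000
AND operation:
Net:  00010111.01000000.00000000.00000000
Network: 23.64.0.0/13


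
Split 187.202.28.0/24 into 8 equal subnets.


New prefix = 24 + 3 = 27
Each subnet has 32 addresses
  187.202.28.0/27
  187.202.28.32/27
  187.202.28.64/27
  187.202.28.96/27
  187.202.28.128/27
  187.202.28.160/27
  187.202.28.192/27
  187.202.28.224/27
Subnets: 187.202.28.0/27, 187.202.28.32/27, 187.202.28.64/27, 187.202.28.96/27, 187.202.28.128/27, 187.202.28.160/27, 187.202.28.192/27, 187.202.28.224/27


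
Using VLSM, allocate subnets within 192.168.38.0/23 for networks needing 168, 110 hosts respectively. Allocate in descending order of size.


168 hosts -> /24 (254 usable): 192.168.38.0/24
110 hosts -> /25 (126 usable): 192.168.39.0/25
Allocation: 192.168.38.0/24 (168 hosts, 254 usable); 192.168.39.0/25 (110 hosts, 126 usable)


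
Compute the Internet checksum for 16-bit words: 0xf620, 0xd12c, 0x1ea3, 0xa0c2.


Sum all words (with carry folding):
+ 0xf620 = 0xf620
+ 0xd12c = 0xc74d
+ 0x1ea3 = 0xe5f0
+ 0xa0c2 = 0x86b3
One's complement: ~0x86b3
Checksum = 0x794c


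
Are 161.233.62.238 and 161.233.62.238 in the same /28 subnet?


Mask: 255.255.255.240
161.233.62.238 AND mask = 161.233.62.224
161.233.62.238 AND mask = 161.233.62.224
Yes, same subnet (161.233.62.224)


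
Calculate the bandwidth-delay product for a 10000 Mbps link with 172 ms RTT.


BDP = bandwidth * RTT
= 10000 Mbps * 172 ms
= 10000 * 1e6 * 172 / 1000 bits
= 1720000000 bits
= 215000000 bytes
= 209960.9375 KB
BDP = 1720000000 bits (215000000 bytes)


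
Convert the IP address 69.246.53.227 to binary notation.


69 = 01000101
246 = 11110110
53 = 00110101
227 = 11100011
Binary: 01000101.11110110.00110101.11100011


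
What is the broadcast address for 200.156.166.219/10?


Network: 200.128.0.0/10
Host bits = 22
Set all host bits to 1:
Broadcast: 200.191.255.255


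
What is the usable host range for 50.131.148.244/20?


Network: 50.131.144.0
Broadcast: 50.131.159.255
First usable = network + 1
Last usable = broadcast - 1
Range: 50.131.144.1 to 50.131.159.254


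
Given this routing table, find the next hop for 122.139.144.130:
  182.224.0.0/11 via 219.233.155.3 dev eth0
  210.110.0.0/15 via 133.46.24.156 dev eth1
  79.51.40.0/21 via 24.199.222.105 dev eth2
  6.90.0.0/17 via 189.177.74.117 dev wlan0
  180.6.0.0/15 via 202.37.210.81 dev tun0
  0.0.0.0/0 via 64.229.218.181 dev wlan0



Longest prefix match for 122.139.144.130:
  /11 182.224.0.0: no
  /15 210.110.0.0: no
  /21 79.51.40.0: no
  /17 6.90.0.0: no
  /15 180.6.0.0: no
  /0 0.0.0.0: MATCH
Selected: next-hop 64.229.218.181 via wlan0 (matched /0)


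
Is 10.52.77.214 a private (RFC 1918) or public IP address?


RFC 1918 private ranges:
  10.0.0.0/8 (10.0.0.0 - 10.255.255.255)
  172.16.0.0/12 (172.16.0.0 - 172.31.255.255)
  192.168.0.0/16 (192.168.0.0 - 192.168.255.255)
Private (in 10.0.0.0/8)


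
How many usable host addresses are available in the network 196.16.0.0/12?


Host bits = 32 - 12 = 20
Total addresses = 2^20 = 1048576
Usable = total - 2 (network and broadcast)
Usable hosts: 1048574


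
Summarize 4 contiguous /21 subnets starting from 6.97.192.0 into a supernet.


Original prefix: /21
Number of subnets: 4 = 2^2
New prefix = 21 - 2 = 19
Supernet: 6.97.192.0/19


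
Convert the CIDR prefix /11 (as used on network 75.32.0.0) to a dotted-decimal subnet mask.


/11 means 11 network bits, 21 host bits
Binary: 11111111111000000000000000000000
Mask: 255.224.0.0


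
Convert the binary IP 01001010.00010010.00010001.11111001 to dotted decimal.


01001010 = 74
00010010 = 18
00010001 = 17
11111001 = 249
IP: 74.18.17.249


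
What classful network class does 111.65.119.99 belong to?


First octet: 111
Binary: 01101111
0xxxxxxx -> Class A (1-126)
Class A, default mask 255.0.0.0 (/8)


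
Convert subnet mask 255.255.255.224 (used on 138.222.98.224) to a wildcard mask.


Subnet mask: 255.255.255.224
Wildcard = 255.255.255.255 - subnet mask
255 - 255 = 0
255 - 255 = 0
255 - 255 = 0
255 - 224 = 31
Wildcard: 0.0.0.31


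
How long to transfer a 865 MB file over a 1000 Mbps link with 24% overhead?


Effective throughput = 1000 * (1 - 24/100) = 760 Mbps
File size in Mb = 865 * 8 = 6920 Mb
Time = 6920 / 760
Time = 9.1053 seconds


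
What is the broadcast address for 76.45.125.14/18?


Network: 76.45.64.0/18
Host bits = 14
Set all host bits to 1:
Broadcast: 76.45.127.255


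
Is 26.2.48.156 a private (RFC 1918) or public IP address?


RFC 1918 private ranges:
  10.0.0.0/8 (10.0.0.0 - 10.255.255.255)
  172.16.0.0/12 (172.16.0.0 - 172.31.255.255)
  192.168.0.0/16 (192.168.0.0 - 192.168.255.255)
Public (not in any RFC 1918 range)


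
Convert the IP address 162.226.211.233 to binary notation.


162 = 10100010
226 = 11100010
211 = 11010011
233 = 11101001
Binary: 10100010.11100010.11010011.11101001


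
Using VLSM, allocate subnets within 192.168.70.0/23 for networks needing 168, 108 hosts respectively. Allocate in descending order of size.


168 hosts -> /24 (254 usable): 192.168.70.0/24
108 hosts -> /25 (126 usable): 192.168.71.0/25
Allocation: 192.168.70.0/24 (168 hosts, 254 usable); 192.168.71.0/25 (108 hosts, 126 usable)


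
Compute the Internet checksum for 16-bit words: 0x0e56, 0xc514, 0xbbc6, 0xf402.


Sum all words (with carry folding):
+ 0x0e56 = 0x0e56
+ 0xc514 = 0xd36a
+ 0xbbc6 = 0x8f31
+ 0xf402 = 0x8334
One's complement: ~0x8334
Checksum = 0x7ccb


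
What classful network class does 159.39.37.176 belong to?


First octet: 159
Binary: 10011111
10xxxxxx -> Class B (128-191)
Class B, default mask 255.255.0.0 (/16)


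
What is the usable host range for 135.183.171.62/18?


Network: 135.183.128.0
Broadcast: 135.183.191.255
First usable = network + 1
Last usable = broadcast - 1
Range: 135.183.128.1 to 135.183.191.254


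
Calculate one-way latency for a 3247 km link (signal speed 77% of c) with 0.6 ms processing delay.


Speed = 0.77 * 3e5 km/s = 231000 km/s
Propagation delay = 3247 / 231000 = 0.0141 s = 14.0563 ms
Processing delay = 0.6 ms
Total one-way latency = 14.6563 ms


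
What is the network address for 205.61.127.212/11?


IP:   11001101.00111101.01111111.11010100
Mask: 11111111.11100000.00000000.00000000
AND operation:
Net:  11001101.00100000.00000000.00000000
Network: 205.32.0.0/11


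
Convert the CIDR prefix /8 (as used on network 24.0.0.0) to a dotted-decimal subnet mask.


/8 means 8 network bits, 24 host bits
Binary: 11111111000000000000000000000000
Mask: 255.0.0.0


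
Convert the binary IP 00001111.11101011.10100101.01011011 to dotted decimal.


00001111 = 15
11101011 = 235
10100101 = 165
01011011 = 91
IP: 15.235.165.91


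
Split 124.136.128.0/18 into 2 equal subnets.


New prefix = 18 + 1 = 19
Each subnet has 8192 addresses
  124.136.128.0/19
  124.136.160.0/19
Subnets: 124.136.128.0/19, 124.136.160.0/19


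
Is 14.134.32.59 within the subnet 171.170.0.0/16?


Subnet network: 171.170.0.0
Test IP AND mask: 14.134.0.0
No, 14.134.32.59 is not in 171.170.0.0/16


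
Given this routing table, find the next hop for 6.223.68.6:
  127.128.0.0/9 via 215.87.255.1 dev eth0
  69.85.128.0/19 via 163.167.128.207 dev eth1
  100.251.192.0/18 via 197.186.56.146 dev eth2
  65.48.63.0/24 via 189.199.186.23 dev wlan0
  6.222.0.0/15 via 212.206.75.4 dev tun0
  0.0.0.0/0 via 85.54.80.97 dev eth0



Longest prefix match for 6.223.68.6:
  /9 127.128.0.0: no
  /19 69.85.128.0: no
  /18 100.251.192.0: no
  /24 65.48.63.0: no
  /15 6.222.0.0: MATCH
  /0 0.0.0.0: MATCH
Selected: next-hop 212.206.75.4 via tun0 (matched /15)


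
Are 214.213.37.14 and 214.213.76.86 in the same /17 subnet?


Mask: 255.255.128.0
214.213.37.14 AND mask = 214.213.0.0
214.213.76.86 AND mask = 214.213.0.0
Yes, same subnet (214.213.0.0)


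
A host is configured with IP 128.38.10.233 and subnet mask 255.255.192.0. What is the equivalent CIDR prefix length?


Binary: 11111111.11111111.11000000.00000000
Count leading 1s
Prefix: /18


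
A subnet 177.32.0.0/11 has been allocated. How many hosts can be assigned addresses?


Host bits = 32 - 11 = 21
Total addresses = 2^21 = 2097152
Usable = total - 2 (network and broadcast)
Usable hosts: 2097150


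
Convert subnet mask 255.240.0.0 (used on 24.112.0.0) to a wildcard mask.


Subnet mask: 255.240.0.0
Wildcard = 255.255.255.255 - subnet mask
255 - 255 = 0
255 - 240 = 15
255 - 0 = 255
255 - 0 = 255
Wildcard: 0.15.255.255


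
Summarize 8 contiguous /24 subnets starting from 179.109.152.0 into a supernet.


Original prefix: /24
Number of subnets: 8 = 2^3
New prefix = 24 - 3 = 21
Supernet: 179.109.152.0/21


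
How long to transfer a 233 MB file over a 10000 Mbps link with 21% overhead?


Effective throughput = 10000 * (1 - 21/100) = 7900 Mbps
File size in Mb = 233 * 8 = 1864 Mb
Time = 1864 / 7900
Time = 0.2359 seconds


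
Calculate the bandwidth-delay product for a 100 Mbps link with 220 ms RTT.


BDP = bandwidth * RTT
= 100 Mbps * 220 ms
= 100 * 1e6 * 220 / 1000 bits
= 22000000 bits
= 2750000 bytes
= 2685.5469 KB
BDP = 22000000 bits (2750000 bytes)


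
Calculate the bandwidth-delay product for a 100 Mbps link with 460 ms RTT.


BDP = bandwidth * RTT
= 100 Mbps * 460 ms
= 100 * 1e6 * 460 / 1000 bits
= 46000000 bits
= 5750000 bytes
= 5615.2344 KB
BDP = 46000000 bits (5750000 bytes)


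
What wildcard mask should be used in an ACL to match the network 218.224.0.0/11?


Subnet mask: 255.224.0.0
Wildcard = 255.255.255.255 - subnet mask
255 - 255 = 0
255 - 224 = 31
255 - 0 = 255
255 - 0 = 255
Wildcard: 0.31.255.255


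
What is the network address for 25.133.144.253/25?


IP:   00011001.10000101.10010000.11111101
Mask: 11111111.11111111.11111111.10000000
AND operation:
Net:  00011001.10000101.10010000.10000000
Network: 25.133.144.128/25


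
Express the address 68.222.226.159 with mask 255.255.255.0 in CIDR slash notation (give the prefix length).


Binary: 11111111.11111111.11111111.00000000
Count leading 1s
Prefix: /24


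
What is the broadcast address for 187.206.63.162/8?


Network: 187.0.0.0/8
Host bits = 24
Set all host bits to 1:
Broadcast: 187.255.255.255


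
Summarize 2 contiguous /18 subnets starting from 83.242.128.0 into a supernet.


Original prefix: /18
Number of subnets: 2 = 2^1
New prefix = 18 - 1 = 17
Supernet: 83.242.128.0/17


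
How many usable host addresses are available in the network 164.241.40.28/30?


Host bits = 32 - 30 = 2
Total addresses = 2^2 = 4
Usable = total - 2 (network and broadcast)
Usable hosts: 2


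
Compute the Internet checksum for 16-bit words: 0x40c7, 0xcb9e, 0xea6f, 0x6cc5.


Sum all words (with carry folding):
+ 0x40c7 = 0x40c7
+ 0xcb9e = 0x0c66
+ 0xea6f = 0xf6d5
+ 0x6cc5 = 0x639b
One's complement: ~0x639b
Checksum = 0x9c64


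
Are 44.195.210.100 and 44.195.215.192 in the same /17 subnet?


Mask: 255.255.128.0
44.195.210.100 AND mask = 44.195.128.0
44.195.215.192 AND mask = 44.195.128.0
Yes, same subnet (44.195.128.0)


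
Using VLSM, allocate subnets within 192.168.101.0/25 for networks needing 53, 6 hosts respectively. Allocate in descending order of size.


53 hosts -> /26 (62 usable): 192.168.101.0/26
6 hosts -> /29 (6 usable): 192.168.101.64/29
Allocation: 192.168.101.0/26 (53 hosts, 62 usable); 192.168.101.64/29 (6 hosts, 6 usable)


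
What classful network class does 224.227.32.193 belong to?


First octet: 224
Binary: 11100000
1110xxxx -> Class D (224-239)
Class D (multicast), default mask N/A


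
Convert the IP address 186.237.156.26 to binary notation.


186 = 10111010
237 = 11101101
156 = 10011100
26 = 00011010
Binary: 10111010.11101101.10011100.00011010


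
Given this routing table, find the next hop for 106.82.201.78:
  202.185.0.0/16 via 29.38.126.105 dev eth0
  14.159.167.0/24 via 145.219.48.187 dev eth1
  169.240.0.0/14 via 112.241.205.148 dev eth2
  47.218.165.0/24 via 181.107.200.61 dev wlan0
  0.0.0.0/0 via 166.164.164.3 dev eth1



Longest prefix match for 106.82.201.78:
  /16 202.185.0.0: no
  /24 14.159.167.0: no
  /14 169.240.0.0: no
  /24 47.218.165.0: no
  /0 0.0.0.0: MATCH
Selected: next-hop 166.164.164.3 via eth1 (matched /0)


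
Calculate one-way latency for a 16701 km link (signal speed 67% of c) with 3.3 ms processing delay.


Speed = 0.67 * 3e5 km/s = 201000 km/s
Propagation delay = 16701 / 201000 = 0.0831 s = 83.0896 ms
Processing delay = 3.3 ms
Total one-way latency = 86.3896 ms


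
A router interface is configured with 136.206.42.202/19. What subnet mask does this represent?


/19 means 19 network bits, 13 host bits
Binary: 11111111111111111110000000000000
Mask: 255.255.224.0


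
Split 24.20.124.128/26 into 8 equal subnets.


New prefix = 26 + 3 = 29
Each subnet has 8 addresses
  24.20.124.128/29
  24.20.124.136/29
  24.20.124.144/29
  24.20.124.152/29
  24.20.124.160/29
  24.20.124.168/29
  24.20.124.176/29
  24.20.124.184/29
Subnets: 24.20.124.128/29, 24.20.124.136/29, 24.20.124.144/29, 24.20.124.152/29, 24.20.124.160/29, 24.20.124.168/29, 24.20.124.176/29, 24.20.124.184/29


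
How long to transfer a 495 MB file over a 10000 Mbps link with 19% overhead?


Effective throughput = 10000 * (1 - 19/100) = 8100.0 Mbps
File size in Mb = 495 * 8 = 3960 Mb
Time = 3960 / 8100.0
Time = 0.4889 seconds


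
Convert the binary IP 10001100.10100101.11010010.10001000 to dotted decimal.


10001100 = 140
10100101 = 165
11010010 = 210
10001000 = 136
IP: 140.165.210.136


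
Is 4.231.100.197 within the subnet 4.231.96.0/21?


Subnet network: 4.231.96.0
Test IP AND mask: 4.231.96.0
Yes, 4.231.100.197 is in 4.231.96.0/21


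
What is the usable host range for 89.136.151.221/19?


Network: 89.136.128.0
Broadcast: 89.136.159.255
First usable = network + 1
Last usable = broadcast - 1
Range: 89.136.128.1 to 89.136.159.254


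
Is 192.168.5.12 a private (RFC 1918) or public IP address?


RFC 1918 private ranges:
  10.0.0.0/8 (10.0.0.0 - 10.255.255.255)
  172.16.0.0/12 (172.16.0.0 - 172.31.255.255)
  192.168.0.0/16 (192.168.0.0 - 192.168.255.255)
Private (in 192.168.0.0/16)


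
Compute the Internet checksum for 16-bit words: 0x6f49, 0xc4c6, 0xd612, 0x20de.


Sum all words (with carry folding):
+ 0x6f49 = 0x6f49
+ 0xc4c6 = 0x3410
+ 0xd612 = 0x0a23
+ 0x20de = 0x2b01
One's complement: ~0x2b01
Checksum = 0xd4fe


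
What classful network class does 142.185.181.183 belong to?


First octet: 142
Binary: 10001110
10xxxxxx -> Class B (128-191)
Class B, default mask 255.255.0.0 (/16)


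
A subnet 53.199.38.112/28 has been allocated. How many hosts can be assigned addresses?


Host bits = 32 - 28 = 4
Total addresses = 2^4 = 16
Usable = total - 2 (network and broadcast)
Usable hosts: 14


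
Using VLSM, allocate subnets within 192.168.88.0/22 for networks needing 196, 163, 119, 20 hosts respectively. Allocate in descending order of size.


196 hosts -> /24 (254 usable): 192.168.88.0/24
163 hosts -> /24 (254 usable): 192.168.89.0/24
119 hosts -> /25 (126 usable): 192.168.90.0/25
20 hosts -> /27 (30 usable): 192.168.90.128/27
Allocation: 192.168.88.0/24 (196 hosts, 254 usable); 192.168.89.0/24 (163 hosts, 254 usable); 192.168.90.0/25 (119 hosts, 126 usable); 192.168.90.128/27 (20 hosts, 30 usable)


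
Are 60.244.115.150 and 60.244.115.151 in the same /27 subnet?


Mask: 255.255.255.224
60.244.115.150 AND mask = 60.244.115.128
60.244.115.151 AND mask = 60.244.115.128
Yes, same subnet (60.244.115.128)


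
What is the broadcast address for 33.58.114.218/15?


Network: 33.58.0.0/15
Host bits = 17
Set all host bits to 1:
Broadcast: 33.59.255.255


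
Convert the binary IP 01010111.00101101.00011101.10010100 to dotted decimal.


01010111 = 87
00101101 = 45
00011101 = 29
10010100 = 148
IP: 87.45.29.148


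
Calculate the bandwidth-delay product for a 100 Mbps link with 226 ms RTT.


BDP = bandwidth * RTT
= 100 Mbps * 226 ms
= 100 * 1e6 * 226 / 1000 bits
= 22600000 bits
= 2825000 bytes
= 2758.7891 KB
BDP = 22600000 bits (2825000 bytes)


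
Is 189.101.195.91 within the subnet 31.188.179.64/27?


Subnet network: 31.188.179.64
Test IP AND mask: 189.101.195.64
No, 189.101.195.91 is not in 31.188.179.64/27


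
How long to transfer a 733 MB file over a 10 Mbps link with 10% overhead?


Effective throughput = 10 * (1 - 10/100) = 9 Mbps
File size in Mb = 733 * 8 = 5864 Mb
Time = 5864 / 9
Time = 651.5556 seconds


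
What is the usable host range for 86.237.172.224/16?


Network: 86.237.0.0
Broadcast: 86.237.255.255
First usable = network + 1
Last usable = broadcast - 1
Range: 86.237.0.1 to 86.237.255.254


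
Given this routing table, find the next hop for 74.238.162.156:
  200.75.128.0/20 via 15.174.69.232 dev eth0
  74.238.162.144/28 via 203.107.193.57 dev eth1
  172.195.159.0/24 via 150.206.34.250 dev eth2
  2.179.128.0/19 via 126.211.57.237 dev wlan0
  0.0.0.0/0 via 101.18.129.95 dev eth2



Longest prefix match for 74.238.162.156:
  /20 200.75.128.0: no
  /28 74.238.162.144: MATCH
  /24 172.195.159.0: no
  /19 2.179.128.0: no
  /0 0.0.0.0: MATCH
Selected: next-hop 203.107.193.57 via eth1 (matched /28)


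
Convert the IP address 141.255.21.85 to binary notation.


141 = 10001101
255 = 11111111
21 = 00010101
85 = 01010101
Binary: 10001101.11111111.00010101.01010101


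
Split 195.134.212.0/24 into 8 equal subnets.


New prefix = 24 + 3 = 27
Each subnet has 32 addresses
  195.134.212.0/27
  195.134.212.32/27
  195.134.212.64/27
  195.134.212.96/27
  195.134.212.128/27
  195.134.212.160/27
  195.134.212.192/27
  195.134.212.224/27
Subnets: 195.134.212.0/27, 195.134.212.32/27, 195.134.212.64/27, 195.134.212.96/27, 195.134.212.128/27, 195.134.212.160/27, 195.134.212.192/27, 195.134.212.224/27


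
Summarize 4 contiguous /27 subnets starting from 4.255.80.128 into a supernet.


Original prefix: /27
Number of subnets: 4 = 2^2
New prefix = 27 - 2 = 25
Supernet: 4.255.80.128/25


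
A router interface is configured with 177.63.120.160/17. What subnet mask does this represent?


/17 means 17 network bits, 15 host bits
Binary: 11111111111111111000000000000000
Mask: 255.255.128.0


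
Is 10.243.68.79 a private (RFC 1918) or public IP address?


RFC 1918 private ranges:
  10.0.0.0/8 (10.0.0.0 - 10.255.255.255)
  172.16.0.0/12 (172.16.0.0 - 172.31.255.255)
  192.168.0.0/16 (192.168.0.0 - 192.168.255.255)
Private (in 10.0.0.0/8)


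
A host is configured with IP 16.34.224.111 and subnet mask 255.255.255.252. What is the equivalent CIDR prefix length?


Binary: 11111111.11111111.11111111.11111100
Count leading 1s
Prefix: /30


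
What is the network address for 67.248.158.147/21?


IP:   01000011.11111000.10011110.10010011
Mask: 11111111.11111111.11111000.00000000
AND operation:
Net:  01000011.11111000.10011000.00000000
Network: 67.248.152.0/21


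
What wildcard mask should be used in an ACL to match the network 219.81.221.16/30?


Subnet mask: 255.255.255.252
Wildcard = 255.255.255.255 - subnet mask
255 - 255 = 0
255 - 255 = 0
255 - 255 = 0
255 - 252 = 3
Wildcard: 0.0.0.3


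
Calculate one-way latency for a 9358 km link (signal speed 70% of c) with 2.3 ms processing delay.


Speed = 0.7 * 3e5 km/s = 210000 km/s
Propagation delay = 9358 / 210000 = 0.0446 s = 44.5619 ms
Processing delay = 2.3 ms
Total one-way latency = 46.8619 ms


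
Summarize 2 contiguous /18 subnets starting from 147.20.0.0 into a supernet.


Original prefix: /18
Number of subnets: 2 = 2^1
New prefix = 18 - 1 = 17
Supernet: 147.20.0.0/17


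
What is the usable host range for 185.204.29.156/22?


Network: 185.204.28.0
Broadcast: 185.204.31.255
First usable = network + 1
Last usable = broadcast - 1
Range: 185.204.28.1 to 185.204.31.254


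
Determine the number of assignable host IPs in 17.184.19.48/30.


Host bits = 32 - 30 = 2
Total addresses = 2^2 = 4
Usable = total - 2 (network and broadcast)
Usable hosts: 2


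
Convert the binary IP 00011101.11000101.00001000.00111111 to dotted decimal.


00011101 = 29
11000101 = 197
00001000 = 8
00111111 = 63
IP: 29.197.8.63


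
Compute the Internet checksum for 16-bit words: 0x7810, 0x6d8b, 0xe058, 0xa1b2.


Sum all words (with carry folding):
+ 0x7810 = 0x7810
+ 0x6d8b = 0xe59b
+ 0xe058 = 0xc5f4
+ 0xa1b2 = 0x67a7
One's complement: ~0x67a7
Checksum = 0x9858


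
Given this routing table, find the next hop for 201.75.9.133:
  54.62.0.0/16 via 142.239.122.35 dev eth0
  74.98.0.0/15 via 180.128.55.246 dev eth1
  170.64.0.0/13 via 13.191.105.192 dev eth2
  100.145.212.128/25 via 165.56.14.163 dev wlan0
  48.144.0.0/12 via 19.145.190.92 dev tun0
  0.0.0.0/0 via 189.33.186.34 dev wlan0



Longest prefix match for 201.75.9.133:
  /16 54.62.0.0: no
  /15 74.98.0.0: no
  /13 170.64.0.0: no
  /25 100.145.212.128: no
  /12 48.144.0.0: no
  /0 0.0.0.0: MATCH
Selected: next-hop 189.33.186.34 via wlan0 (matched /0)


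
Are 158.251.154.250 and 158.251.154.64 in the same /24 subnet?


Mask: 255.255.255.0
158.251.154.250 AND mask = 158.251.154.0
158.251.154.64 AND mask = 158.251.154.0
Yes, same subnet (158.251.154.0)


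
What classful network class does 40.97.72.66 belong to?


First octet: 40
Binary: 00101000
0xxxxxxx -> Class A (1-126)
Class A, default mask 255.0.0.0 (/8)


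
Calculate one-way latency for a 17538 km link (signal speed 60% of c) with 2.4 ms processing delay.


Speed = 0.6 * 3e5 km/s = 180000 km/s
Propagation delay = 17538 / 180000 = 0.0974 s = 97.4333 ms
Processing delay = 2.4 ms
Total one-way latency = 99.8333 ms


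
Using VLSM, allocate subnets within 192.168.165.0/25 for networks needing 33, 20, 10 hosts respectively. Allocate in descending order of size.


33 hosts -> /26 (62 usable): 192.168.165.0/26
20 hosts -> /27 (30 usable): 192.168.165.64/27
10 hosts -> /28 (14 usable): 192.168.165.96/28
Allocation: 192.168.165.0/26 (33 hosts, 62 usable); 192.168.165.64/27 (20 hosts, 30 usable); 192.168.165.96/28 (10 hosts, 14 usable)


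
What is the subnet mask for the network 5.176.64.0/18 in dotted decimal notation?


/18 means 18 network bits, 14 host bits
Binary: 11111111111111111100000000000000
Mask: 255.255.192.0


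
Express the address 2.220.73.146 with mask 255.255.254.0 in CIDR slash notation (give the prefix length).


Binary: 11111111.11111111.11111110.00000000
Count leading 1s
Prefix: /23


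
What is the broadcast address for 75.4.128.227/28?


Network: 75.4.128.224/28
Host bits = 4
Set all host bits to 1:
Broadcast: 75.4.128.239


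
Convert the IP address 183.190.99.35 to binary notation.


183 = 10110111
190 = 10111110
99 = 01100011
35 = 00100011
Binary: 10110111.10111110.01100011.00100011


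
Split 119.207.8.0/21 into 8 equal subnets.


New prefix = 21 + 3 = 24
Each subnet has 256 addresses
  119.207.8.0/24
  119.207.9.0/24
  119.207.10.0/24
  119.207.11.0/24
  119.207.12.0/24
  119.207.13.0/24
  119.207.14.0/24
  119.207.15.0/24
Subnets: 119.207.8.0/24, 119.207.9.0/24, 119.207.10.0/24, 119.207.11.0/24, 119.207.12.0/24, 119.207.13.0/24, 119.207.14.0/24, 119.207.15.0/24


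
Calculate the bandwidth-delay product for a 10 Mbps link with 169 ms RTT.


BDP = bandwidth * RTT
= 10 Mbps * 169 ms
= 10 * 1e6 * 169 / 1000 bits
= 1690000 bits
= 211250 bytes
= 206.2988 KB
BDP = 1690000 bits (211250 bytes)


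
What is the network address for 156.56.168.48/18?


IP:   10011100.00111000.10101000.00110000
Mask: 11111111.11111111.11000000.00000000
AND operation:
Net:  10011100.00111000.10000000.00000000
Network: 156.56.128.0/18


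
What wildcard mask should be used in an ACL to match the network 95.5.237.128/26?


Subnet mask: 255.255.255.192
Wildcard = 255.255.255.255 - subnet mask
255 - 255 = 0
255 - 255 = 0
255 - 255 = 0
255 - 192 = 63
Wildcard: 0.0.0.63


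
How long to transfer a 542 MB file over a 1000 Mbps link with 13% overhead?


Effective throughput = 1000 * (1 - 13/100) = 870 Mbps
File size in Mb = 542 * 8 = 4336 Mb
Time = 4336 / 870
Time = 4.9839 seconds


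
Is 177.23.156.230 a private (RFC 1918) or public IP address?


RFC 1918 private ranges:
  10.0.0.0/8 (10.0.0.0 - 10.255.255.255)
  172.16.0.0/12 (172.16.0.0 - 172.31.255.255)
  192.168.0.0/16 (192.168.0.0 - 192.168.255.255)
Public (not in any RFC 1918 range)


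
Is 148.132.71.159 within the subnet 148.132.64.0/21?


Subnet network: 148.132.64.0
Test IP AND mask: 148.132.64.0
Yes, 148.132.71.159 is in 148.132.64.0/21


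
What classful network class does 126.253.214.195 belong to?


First octet: 126
Binary: 01111110
0xxxxxxx -> Class A (1-126)
Class A, default mask 255.0.0.0 (/8)


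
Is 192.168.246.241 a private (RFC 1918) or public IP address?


RFC 1918 private ranges:
  10.0.0.0/8 (10.0.0.0 - 10.255.255.255)
  172.16.0.0/12 (172.16.0.0 - 172.31.255.255)
  192.168.0.0/16 (192.168.0.0 - 192.168.255.255)
Private (in 192.168.0.0/16)


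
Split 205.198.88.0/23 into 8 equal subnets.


New prefix = 23 + 3 = 26
Each subnet has 64 addresses
  205.198.88.0/26
  205.198.88.64/26
  205.198.88.128/26
  205.198.88.192/26
  205.198.89.0/26
  205.198.89.64/26
  205.198.89.128/26
  205.198.89.192/26
Subnets: 205.198.88.0/26, 205.198.88.64/26, 205.198.88.128/26, 205.198.88.192/26, 205.198.89.0/26, 205.198.89.64/26, 205.198.89.128/26, 205.198.89.192/26


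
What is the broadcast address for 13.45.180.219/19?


Network: 13.45.160.0/19
Host bits = 13
Set all host bits to 1:
Broadcast: 13.45.191.255


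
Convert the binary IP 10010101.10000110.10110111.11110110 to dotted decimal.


10010101 = 149
10000110 = 134
10110111 = 183
11110110 = 246
IP: 149.134.183.246


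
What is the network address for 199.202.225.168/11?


IP:   11000111.11001010.11100001.10101000
Mask: 11111111.11100000.00000000.00000000
AND operation:
Net:  11000111.11000000.00000000.00000000
Network: 199.192.0.0/11


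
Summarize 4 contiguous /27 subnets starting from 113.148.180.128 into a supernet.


Original prefix: /27
Number of subnets: 4 = 2^2
New prefix = 27 - 2 = 25
Supernet: 113.148.180.128/25


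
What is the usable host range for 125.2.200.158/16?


Network: 125.2.0.0
Broadcast: 125.2.255.255
First usable = network + 1
Last usable = broadcast - 1
Range: 125.2.0.1 to 125.2.255.254


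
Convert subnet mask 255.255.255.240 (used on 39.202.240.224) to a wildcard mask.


Subnet mask: 255.255.255.240
Wildcard = 255.255.255.255 - subnet mask
255 - 255 = 0
255 - 255 = 0
255 - 255 = 0
255 - 240 = 15
Wildcard: 0.0.0.15


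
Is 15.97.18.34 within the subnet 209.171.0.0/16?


Subnet network: 209.171.0.0
Test IP AND mask: 15.97.0.0
No, 15.97.18.34 is not in 209.171.0.0/16


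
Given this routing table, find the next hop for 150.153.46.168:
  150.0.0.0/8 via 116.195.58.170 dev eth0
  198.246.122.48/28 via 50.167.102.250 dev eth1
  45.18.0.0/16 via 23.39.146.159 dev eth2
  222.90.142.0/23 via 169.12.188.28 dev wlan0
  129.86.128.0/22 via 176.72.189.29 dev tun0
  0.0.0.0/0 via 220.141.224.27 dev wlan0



Longest prefix match for 150.153.46.168:
  /8 150.0.0.0: MATCH
  /28 198.246.122.48: no
  /16 45.18.0.0: no
  /23 222.90.142.0: no
  /22 129.86.128.0: no
  /0 0.0.0.0: MATCH
Selected: next-hop 116.195.58.170 via eth0 (matched /8)


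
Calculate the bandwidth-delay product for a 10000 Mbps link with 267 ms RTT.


BDP = bandwidth * RTT
= 10000 Mbps * 267 ms
= 10000 * 1e6 * 267 / 1000 bits
= 2670000000 bits
= 333750000 bytes
= 325927.7344 KB
BDP = 2670000000 bits (333750000 bytes)


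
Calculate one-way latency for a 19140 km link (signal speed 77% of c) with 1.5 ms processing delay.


Speed = 0.77 * 3e5 km/s = 231000 km/s
Propagation delay = 19140 / 231000 = 0.0829 s = 82.8571 ms
Processing delay = 1.5 ms
Total one-way latency = 84.3571 ms


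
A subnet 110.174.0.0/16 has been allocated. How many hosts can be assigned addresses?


Host bits = 32 - 16 = 16
Total addresses = 2^16 = 65536
Usable = total - 2 (network and broadcast)
Usable hosts: 65534


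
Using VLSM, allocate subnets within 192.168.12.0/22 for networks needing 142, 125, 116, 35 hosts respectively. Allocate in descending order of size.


142 hosts -> /24 (254 usable): 192.168.12.0/24
125 hosts -> /25 (126 usable): 192.168.13.0/25
116 hosts -> /25 (126 usable): 192.168.13.128/25
35 hosts -> /26 (62 usable): 192.168.14.0/26
Allocation: 192.168.12.0/24 (142 hosts, 254 usable); 192.168.13.0/25 (125 hosts, 126 usable); 192.168.13.128/25 (116 hosts, 126 usable); 192.168.14.0/26 (35 hosts, 62 usable)


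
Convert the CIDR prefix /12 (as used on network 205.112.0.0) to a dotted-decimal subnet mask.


/12 means 12 network bits, 20 host bits
Binary: 11111111111100000000000000000000
Mask: 255.240.0.0


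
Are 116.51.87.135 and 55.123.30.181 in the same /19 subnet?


Mask: 255.255.224.0
116.51.87.135 AND mask = 116.51.64.0
55.123.30.181 AND mask = 55.123.0.0
No, different subnets (116.51.64.0 vs 55.123.0.0)


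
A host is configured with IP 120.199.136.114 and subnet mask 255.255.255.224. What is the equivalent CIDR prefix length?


Binary: 11111111.11111111.11111111.11100000
Count leading 1s
Prefix: /27
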